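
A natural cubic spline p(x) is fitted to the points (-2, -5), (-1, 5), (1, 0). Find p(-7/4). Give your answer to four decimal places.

With M_i denoting the second derivative at x_i, h_i = 1, 2, and Δ_i = (y_(i+1) − y_i)/h_i = 10, -5/2:
  1·M_0 + 6·M_1 + 2·M_2 = 6(Δ_1 - Δ_0) = -75
Natural end conditions: M_0 = M_2 = 0.
Solving: M_0 = 0, M_1 = -25/2, M_2 = 0.
On [-2, -1], p(x) = -5 + 145/12·(x + 2) + 0·(x + 2)² - 25/12·(x + 2)³.
With (x + 2) = 1/4: p(-7/4) = -515/256.

-2.0117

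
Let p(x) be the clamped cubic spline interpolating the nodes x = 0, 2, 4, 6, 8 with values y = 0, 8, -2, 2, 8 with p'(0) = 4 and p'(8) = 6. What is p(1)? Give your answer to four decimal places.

5.2679

With M_i denoting the second derivative at x_i, h_i = 2, 2, 2, 2, and Δ_i = (y_(i+1) − y_i)/h_i = 4, -5, 2, 3:
  2·M_0 + 8·M_1 + 2·M_2 = 6(Δ_1 - Δ_0) = -54
  2·M_1 + 8·M_2 + 2·M_3 = 6(Δ_2 - Δ_1) = 42
  2·M_2 + 8·M_3 + 2·M_4 = 6(Δ_3 - Δ_2) = 6
Clamped end conditions give two more equations: 2h_0·M_0 + h_0·M_1 = 6(Δ_0 - p'(0)) = 0 and h_3·M_3 + 2h_3·M_4 = 6(p'(8) - Δ_3) = 18.
Forward elimination and back-substitution give M_0 = 71/14, M_1 = -71/7, M_2 = 17/2, M_3 = -20/7, M_4 = 83/14.
On [0, 2], p(x) = 0 + 4·x + 71/28·x² - 71/56·x³.
With x = 1: p(1) = 295/56.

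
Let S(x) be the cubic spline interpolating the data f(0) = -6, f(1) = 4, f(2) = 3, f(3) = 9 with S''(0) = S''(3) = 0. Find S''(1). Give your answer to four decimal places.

Write σ_i for S''(x_i). With h_i = 1, 1, 1 and divided differences Δ_i = 10, -1, 6, the continuity of S' gives the tridiagonal system
  1·σ_0 + 4·σ_1 + 1·σ_2 = 6(Δ_1 - Δ_0) = -66
  1·σ_1 + 4·σ_2 + 1·σ_3 = 6(Δ_2 - Δ_1) = 42
Natural end conditions: σ_0 = σ_3 = 0.
Forward elimination and back-substitution give σ_0 = 0, σ_1 = -102/5, σ_2 = 78/5, σ_3 = 0.

-20.4000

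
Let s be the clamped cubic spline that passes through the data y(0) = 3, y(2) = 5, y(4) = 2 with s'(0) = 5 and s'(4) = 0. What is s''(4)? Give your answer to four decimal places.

2.8750

Let M_i = s''(x_i). Step sizes h_i = 2, 2; slopes of the chords Δ_i = (y_(i+1) - y_i)/h_i = 1, -3/2.
  2·M_0 + 8·M_1 + 2·M_2 = 6(Δ_1 - Δ_0) = -15
Clamped end conditions give two more equations: 2h_0·M_0 + h_0·M_1 = 6(Δ_0 - s'(0)) = -24 and h_1·M_1 + 2h_1·M_2 = 6(s'(4) - Δ_1) = 9.
Solving: M_0 = -43/8, M_1 = -5/4, M_2 = 23/8.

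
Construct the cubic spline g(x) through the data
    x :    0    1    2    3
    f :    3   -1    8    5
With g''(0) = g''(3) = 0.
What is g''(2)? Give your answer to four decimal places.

-24.4000

With m_i denoting the second derivative at x_i, h_i = 1, 1, 1, and Δ_i = (y_(i+1) − y_i)/h_i = -4, 9, -3:
  1·m_0 + 4·m_1 + 1·m_2 = 6(Δ_1 - Δ_0) = 78
  1·m_1 + 4·m_2 + 1·m_3 = 6(Δ_2 - Δ_1) = -72
Natural end conditions: m_0 = m_3 = 0.
Forward elimination and back-substitution give m_0 = 0, m_1 = 128/5, m_2 = -122/5, m_3 = 0.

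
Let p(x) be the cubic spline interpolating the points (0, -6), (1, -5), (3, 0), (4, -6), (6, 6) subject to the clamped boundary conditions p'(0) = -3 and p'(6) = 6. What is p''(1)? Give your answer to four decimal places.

Write M_i for p''(x_i). With h_i = 1, 2, 1, 2 and divided differences Δ_i = 1, 5/2, -6, 6, the continuity of p' gives the tridiagonal system
  1·M_0 + 6·M_1 + 2·M_2 = 6(Δ_1 - Δ_0) = 9
  2·M_1 + 6·M_2 + 1·M_3 = 6(Δ_2 - Δ_1) = -51
  1·M_2 + 6·M_3 + 2·M_4 = 6(Δ_3 - Δ_2) = 72
Clamped end conditions give two more equations: 2h_0·M_0 + h_0·M_1 = 6(Δ_0 - p'(0)) = 24 and h_3·M_3 + 2h_3·M_4 = 6(p'(6) - Δ_3) = 0.
Solving: M_0 = 309/31, M_1 = 126/31, M_2 = -393/31, M_3 = 525/31, M_4 = -525/62.

4.0645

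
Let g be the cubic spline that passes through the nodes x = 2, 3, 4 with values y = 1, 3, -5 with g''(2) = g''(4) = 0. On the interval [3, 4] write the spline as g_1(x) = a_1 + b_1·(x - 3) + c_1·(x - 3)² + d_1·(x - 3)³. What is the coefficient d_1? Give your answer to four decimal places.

With M_i denoting the second derivative at x_i, h_i = 1, 1, and Δ_i = (y_(i+1) − y_i)/h_i = 2, -8:
  1·M_0 + 4·M_1 + 1·M_2 = 6(Δ_1 - Δ_0) = -60
Natural end conditions: M_0 = M_2 = 0.
Hence M_0 = 0, M_1 = -15, M_2 = 0.
On [3, 4], with g_1(x) = a_1 + b_1·(x - 3) + c_1·(x - 3)² + d_1·(x - 3)³: c_1 = M_1/2 = -15/2, d_1 = (M_2 - M_1)/(6h_1) = 5/2, b_1 = Δ_1 - h_1(2M_1 + M_2)/6 = -3.

2.5000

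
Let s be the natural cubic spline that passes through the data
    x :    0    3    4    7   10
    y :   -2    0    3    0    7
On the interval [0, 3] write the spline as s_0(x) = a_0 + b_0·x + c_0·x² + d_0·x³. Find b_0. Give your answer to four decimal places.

Let m_i = s''(x_i). Step sizes h_i = 3, 1, 3, 3; slopes of the chords Δ_i = (y_(i+1) - y_i)/h_i = 2/3, 3, -1, 7/3.
  3·m_0 + 8·m_1 + 1·m_2 = 6(Δ_1 - Δ_0) = 14
  1·m_1 + 8·m_2 + 3·m_3 = 6(Δ_2 - Δ_1) = -24
  3·m_2 + 12·m_3 + 3·m_4 = 6(Δ_3 - Δ_2) = 20
Natural end conditions: m_0 = m_4 = 0.
Forward elimination and back-substitution give m_0 = 0, m_1 = 87/38, m_2 = -82/19, m_3 = 313/114, m_4 = 0.
On [0, 3], with s_0(x) = a_0 + b_0·x + c_0·x² + d_0·x³: c_0 = m_0/2 = 0, d_0 = (m_1 - m_0)/(6h_0) = 29/228, b_0 = Δ_0 - h_0(2m_0 + m_1)/6 = -109/228.

-0.4781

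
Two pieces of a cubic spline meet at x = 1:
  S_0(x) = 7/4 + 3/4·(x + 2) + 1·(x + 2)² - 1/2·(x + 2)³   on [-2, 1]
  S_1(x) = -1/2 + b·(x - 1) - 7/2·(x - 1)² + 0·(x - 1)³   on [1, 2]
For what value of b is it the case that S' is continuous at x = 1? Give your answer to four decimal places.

-6.7500

S_0'(x) = 3/4 + 2·(x + 2) - 3/2·(x + 2)², so S_0'(1) = -27/4. On the right, S_1'(1) = b, so b = -27/4.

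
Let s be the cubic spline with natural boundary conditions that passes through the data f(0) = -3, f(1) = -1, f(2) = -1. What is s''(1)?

-3

With m_i denoting the second derivative at x_i, h_i = 1, 1, and Δ_i = (y_(i+1) − y_i)/h_i = 2, 0:
  1·m_0 + 4·m_1 + 1·m_2 = 6(Δ_1 - Δ_0) = -12
Natural end conditions: m_0 = m_2 = 0.
Solving the tridiagonal system: m_0 = 0, m_1 = -3, m_2 = 0.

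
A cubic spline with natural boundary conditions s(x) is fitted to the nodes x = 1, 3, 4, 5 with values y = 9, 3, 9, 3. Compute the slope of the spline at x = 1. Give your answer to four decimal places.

-7.1739

With M_i denoting the second derivative at x_i, h_i = 2, 1, 1, and Δ_i = (y_(i+1) − y_i)/h_i = -3, 6, -6:
  2·M_0 + 6·M_1 + 1·M_2 = 6(Δ_1 - Δ_0) = 54
  1·M_1 + 4·M_2 + 1·M_3 = 6(Δ_2 - Δ_1) = -72
Natural end conditions: M_0 = M_3 = 0.
Forward elimination and back-substitution give M_0 = 0, M_1 = 288/23, M_2 = -486/23, M_3 = 0.
On [1, 3], s'(x) = b_0 + 2c_0·(x - 1) + 3d_0·(x - 1)² with b_0 = Δ_0 - h_0(2M_0 + M_1)/6 = -165/23, c_0 = M_0/2 = 0, d_0 = (M_1 - M_0)/(6h_0) = 24/23. So s'(1) = -165/23.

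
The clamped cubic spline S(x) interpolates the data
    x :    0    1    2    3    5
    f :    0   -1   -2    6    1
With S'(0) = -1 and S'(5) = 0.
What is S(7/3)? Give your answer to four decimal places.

0.3582

With σ_i denoting the second derivative at x_i, h_i = 1, 1, 1, 2, and Δ_i = (y_(i+1) − y_i)/h_i = -1, -1, 8, -5/2:
  1·σ_0 + 4·σ_1 + 1·σ_2 = 6(Δ_1 - Δ_0) = 0
  1·σ_1 + 4·σ_2 + 1·σ_3 = 6(Δ_2 - Δ_1) = 54
  1·σ_2 + 6·σ_3 + 2·σ_4 = 6(Δ_3 - Δ_2) = -63
Clamped end conditions give two more equations: 2h_0·σ_0 + h_0·σ_1 = 6(Δ_0 - S'(0)) = 0 and h_3·σ_3 + 2h_3·σ_4 = 6(S'(5) - Δ_3) = 15.
Hence σ_0 = 227/82, σ_1 = -227/41, σ_2 = 1589/82, σ_3 = -737/41, σ_4 = 2089/164.
On [2, 3], S(x) = -2 + 186/41·(x - 2) + 1589/164·(x - 2)² - 1021/164·(x - 2)³.
With (x - 2) = 1/3: S(7/3) = 793/2214.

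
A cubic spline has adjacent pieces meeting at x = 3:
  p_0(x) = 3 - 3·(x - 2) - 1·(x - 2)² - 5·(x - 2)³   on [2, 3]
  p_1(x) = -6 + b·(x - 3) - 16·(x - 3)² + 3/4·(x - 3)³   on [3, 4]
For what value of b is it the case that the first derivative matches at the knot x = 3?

p_0'(x) = -3 - 2·(x - 2) - 15·(x - 2)², so p_0'(3) = -20. On the right, p_1'(3) = b, so b = -20.

-20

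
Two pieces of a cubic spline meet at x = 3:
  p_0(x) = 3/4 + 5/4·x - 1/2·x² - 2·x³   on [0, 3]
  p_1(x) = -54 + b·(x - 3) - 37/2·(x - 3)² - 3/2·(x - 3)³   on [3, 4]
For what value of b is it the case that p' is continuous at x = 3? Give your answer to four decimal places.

-55.7500

p_0'(x) = 5/4 - 1·x - 6·x², so p_0'(3) = -223/4. On the right, p_1'(3) = b, so b = -223/4.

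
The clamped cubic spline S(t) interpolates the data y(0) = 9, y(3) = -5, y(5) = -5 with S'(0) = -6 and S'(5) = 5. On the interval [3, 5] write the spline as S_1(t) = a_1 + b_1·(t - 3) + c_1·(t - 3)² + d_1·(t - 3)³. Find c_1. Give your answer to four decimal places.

0.6000

Let m_i = S''(x_i). Step sizes h_i = 3, 2; slopes of the chords Δ_i = (y_(i+1) - y_i)/h_i = -14/3, 0.
  3·m_0 + 10·m_1 + 2·m_2 = 6(Δ_1 - Δ_0) = 28
Clamped end conditions give two more equations: 2h_0·m_0 + h_0·m_1 = 6(Δ_0 - S'(0)) = 8 and h_1·m_1 + 2h_1·m_2 = 6(S'(5) - Δ_1) = 30.
Solving: m_0 = 11/15, m_1 = 6/5, m_2 = 69/10.
On [3, 5], with S_1(t) = a_1 + b_1·(t - 3) + c_1·(t - 3)² + d_1·(t - 3)³: c_1 = m_1/2 = 3/5, d_1 = (m_2 - m_1)/(6h_1) = 19/40, b_1 = Δ_1 - h_1(2m_1 + m_2)/6 = -31/10.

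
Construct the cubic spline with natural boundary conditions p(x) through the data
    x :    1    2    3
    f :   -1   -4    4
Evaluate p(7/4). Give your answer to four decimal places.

-4.1523

Write M_i for p''(x_i). With h_i = 1, 1 and divided differences Δ_i = -3, 8, the continuity of p' gives the tridiagonal system
  1·M_0 + 4·M_1 + 1·M_2 = 6(Δ_1 - Δ_0) = 66
Natural end conditions: M_0 = M_2 = 0.
Solving the tridiagonal system: M_0 = 0, M_1 = 33/2, M_2 = 0.
On [1, 2], p(x) = -1 - 23/4·(x - 1) + 0·(x - 1)² + 11/4·(x - 1)³.
With (x - 1) = 3/4: p(7/4) = -1063/256.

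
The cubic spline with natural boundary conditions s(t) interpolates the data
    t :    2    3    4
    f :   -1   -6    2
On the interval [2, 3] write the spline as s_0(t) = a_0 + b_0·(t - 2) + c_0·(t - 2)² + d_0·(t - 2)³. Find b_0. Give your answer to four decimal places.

-8.2500

Write σ_i for s''(x_i). With h_i = 1, 1 and divided differences Δ_i = -5, 8, the continuity of s' gives the tridiagonal system
  1·σ_0 + 4·σ_1 + 1·σ_2 = 6(Δ_1 - Δ_0) = 78
Natural end conditions: σ_0 = σ_2 = 0.
Solving: σ_0 = 0, σ_1 = 39/2, σ_2 = 0.
On [2, 3], with s_0(t) = a_0 + b_0·(t - 2) + c_0·(t - 2)² + d_0·(t - 2)³: c_0 = σ_0/2 = 0, d_0 = (σ_1 - σ_0)/(6h_0) = 13/4, b_0 = Δ_0 - h_0(2σ_0 + σ_1)/6 = -33/4.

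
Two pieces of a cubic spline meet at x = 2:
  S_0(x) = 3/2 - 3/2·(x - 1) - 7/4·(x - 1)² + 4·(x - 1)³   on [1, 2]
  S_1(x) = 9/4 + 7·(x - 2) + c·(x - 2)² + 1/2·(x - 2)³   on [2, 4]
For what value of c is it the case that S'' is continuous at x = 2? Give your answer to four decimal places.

10.2500

S_0''(x) = -7/2 + 24·(x - 1), so S_0''(2) = 41/2. On the right, S_1''(2) = 2c, so c = 41/4.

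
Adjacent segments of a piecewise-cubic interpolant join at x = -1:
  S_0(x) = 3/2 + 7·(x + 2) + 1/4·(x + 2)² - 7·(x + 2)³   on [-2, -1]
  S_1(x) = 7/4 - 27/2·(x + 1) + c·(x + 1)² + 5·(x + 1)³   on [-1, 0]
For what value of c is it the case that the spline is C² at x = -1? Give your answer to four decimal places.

S_0''(x) = 1/2 - 42·(x + 2), so S_0''(-1) = -83/2. On the right, S_1''(-1) = 2c, so c = -83/4.

-20.7500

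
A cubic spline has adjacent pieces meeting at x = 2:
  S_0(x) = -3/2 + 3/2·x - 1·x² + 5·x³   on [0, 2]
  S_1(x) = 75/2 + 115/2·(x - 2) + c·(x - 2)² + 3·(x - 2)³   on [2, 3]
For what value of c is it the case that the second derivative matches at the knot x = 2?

S_0''(x) = -2 + 30·x, so S_0''(2) = 58. On the right, S_1''(2) = 2c, so c = 29.

29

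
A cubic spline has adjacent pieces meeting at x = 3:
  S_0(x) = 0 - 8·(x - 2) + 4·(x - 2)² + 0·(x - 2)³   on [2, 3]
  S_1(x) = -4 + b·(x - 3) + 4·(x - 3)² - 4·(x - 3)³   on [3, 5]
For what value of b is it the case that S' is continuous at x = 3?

S_0'(x) = -8 + 8·(x - 2) + 0·(x - 2)², so S_0'(3) = 0. On the right, S_1'(3) = b, so b = 0.

0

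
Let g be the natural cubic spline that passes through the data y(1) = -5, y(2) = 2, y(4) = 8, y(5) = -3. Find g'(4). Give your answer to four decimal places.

Write m_i for g''(x_i). With h_i = 1, 2, 1 and divided differences Δ_i = 7, 3, -11, the continuity of g' gives the tridiagonal system
  1·m_0 + 6·m_1 + 2·m_2 = 6(Δ_1 - Δ_0) = -24
  2·m_1 + 6·m_2 + 1·m_3 = 6(Δ_2 - Δ_1) = -84
Natural end conditions: m_0 = m_3 = 0.
Solving: m_0 = 0, m_1 = 3/4, m_2 = -57/4, m_3 = 0.
On [4, 5], g'(t) = b_2 + 2c_2·(t - 4) + 3d_2·(t - 4)² with b_2 = Δ_2 - h_2(2m_2 + m_3)/6 = -25/4, c_2 = m_2/2 = -57/8, d_2 = (m_3 - m_2)/(6h_2) = 19/8. So g'(4) = -25/4.

-6.2500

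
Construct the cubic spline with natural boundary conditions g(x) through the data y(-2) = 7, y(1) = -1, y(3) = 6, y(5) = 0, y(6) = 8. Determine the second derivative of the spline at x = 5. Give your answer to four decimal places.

Put σ_i = g'' at the i-th knot. Here h = (3, 2, 2, 1) and Δ = (-8/3, 7/2, -3, 8), so the interior equations h_(i-1)·σ_(i-1) + 2(h_(i-1)+h_i)·σ_i + h_i·σ_(i+1) = 6(Δ_i − Δ_(i-1)) read
  3·σ_0 + 10·σ_1 + 2·σ_2 = 6(Δ_1 - Δ_0) = 37
  2·σ_1 + 8·σ_2 + 2·σ_3 = 6(Δ_2 - Δ_1) = -39
  2·σ_2 + 6·σ_3 + 1·σ_4 = 6(Δ_3 - Δ_2) = 66
Natural end conditions: σ_0 = σ_4 = 0.
Hence σ_0 = 0, σ_1 = 295/52, σ_2 = -513/52, σ_3 = 743/52, σ_4 = 0.

14.2885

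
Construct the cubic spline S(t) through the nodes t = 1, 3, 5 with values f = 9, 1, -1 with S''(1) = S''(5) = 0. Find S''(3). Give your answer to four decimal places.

2.2500

Write m_i for S''(x_i). With h_i = 2, 2 and divided differences Δ_i = -4, -1, the continuity of S' gives the tridiagonal system
  2·m_0 + 8·m_1 + 2·m_2 = 6(Δ_1 - Δ_0) = 18
Natural end conditions: m_0 = m_2 = 0.
Solving the tridiagonal system: m_0 = 0, m_1 = 9/4, m_2 = 0.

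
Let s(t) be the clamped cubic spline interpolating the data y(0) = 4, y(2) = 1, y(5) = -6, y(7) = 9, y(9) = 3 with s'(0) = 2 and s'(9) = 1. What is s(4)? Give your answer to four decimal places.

-7.7373

With m_i denoting the second derivative at x_i, h_i = 2, 3, 2, 2, and Δ_i = (y_(i+1) − y_i)/h_i = -3/2, -7/3, 15/2, -3:
  2·m_0 + 10·m_1 + 3·m_2 = 6(Δ_1 - Δ_0) = -5
  3·m_1 + 10·m_2 + 2·m_3 = 6(Δ_2 - Δ_1) = 59
  2·m_2 + 8·m_3 + 2·m_4 = 6(Δ_3 - Δ_2) = -63
Clamped end conditions give two more equations: 2h_0·m_0 + h_0·m_1 = 6(Δ_0 - s'(0)) = -21 and h_3·m_3 + 2h_3·m_4 = 6(s'(9) - Δ_3) = 24.
Solving: m_0 = -2833/708, m_1 = -442/177, m_2 = 3301/354, m_3 = -2368/177, m_4 = 2246/177.
On [2, 5], s(t) = 1 - 3185/708·(t - 2) - 221/177·(t - 2)² + 155/236·(t - 2)³.
With (t - 2) = 2: s(4) = -913/118.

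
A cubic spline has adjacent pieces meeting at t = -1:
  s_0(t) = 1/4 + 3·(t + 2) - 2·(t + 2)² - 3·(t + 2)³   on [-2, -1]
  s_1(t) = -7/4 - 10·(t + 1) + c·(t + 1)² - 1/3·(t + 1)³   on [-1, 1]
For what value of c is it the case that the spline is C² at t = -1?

s_0''(t) = -4 - 18·(t + 2), so s_0''(-1) = -22. On the right, s_1''(-1) = 2c, so c = -11.

-11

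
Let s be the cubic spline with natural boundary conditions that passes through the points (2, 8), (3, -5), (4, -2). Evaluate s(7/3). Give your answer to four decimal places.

2.4815

With M_i denoting the second derivative at x_i, h_i = 1, 1, and Δ_i = (y_(i+1) − y_i)/h_i = -13, 3:
  1·M_0 + 4·M_1 + 1·M_2 = 6(Δ_1 - Δ_0) = 96
Natural end conditions: M_0 = M_2 = 0.
Forward elimination and back-substitution give M_0 = 0, M_1 = 24, M_2 = 0.
On [2, 3], s(t) = 8 - 17·(t - 2) + 0·(t - 2)² + 4·(t - 2)³.
With (t - 2) = 1/3: s(7/3) = 67/27.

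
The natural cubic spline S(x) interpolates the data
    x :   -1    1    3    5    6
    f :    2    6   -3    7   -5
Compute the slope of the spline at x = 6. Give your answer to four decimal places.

-15.6524

With σ_i denoting the second derivative at x_i, h_i = 2, 2, 2, 1, and Δ_i = (y_(i+1) − y_i)/h_i = 2, -9/2, 5, -12:
  2·σ_0 + 8·σ_1 + 2·σ_2 = 6(Δ_1 - Δ_0) = -39
  2·σ_1 + 8·σ_2 + 2·σ_3 = 6(Δ_2 - Δ_1) = 57
  2·σ_2 + 6·σ_3 + 1·σ_4 = 6(Δ_3 - Δ_2) = -102
Natural end conditions: σ_0 = σ_4 = 0.
Hence σ_0 = 0, σ_1 = -351/41, σ_2 = 1209/82, σ_3 = -1797/82, σ_4 = 0.
On [5, 6], S'(x) = b_3 + 2c_3·(x - 5) + 3d_3·(x - 5)² with b_3 = Δ_3 - h_3(2σ_3 + σ_4)/6 = -385/82, c_3 = σ_3/2 = -1797/164, d_3 = (σ_4 - σ_3)/(6h_3) = 599/164. So S'(6) = -2567/164.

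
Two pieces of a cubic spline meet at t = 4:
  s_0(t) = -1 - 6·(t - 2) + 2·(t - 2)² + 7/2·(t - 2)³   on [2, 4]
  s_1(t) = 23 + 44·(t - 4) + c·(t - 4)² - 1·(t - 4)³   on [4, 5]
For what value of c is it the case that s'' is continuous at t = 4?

23

s_0''(t) = 4 + 21·(t - 2), so s_0''(4) = 46. On the right, s_1''(4) = 2c, so c = 23.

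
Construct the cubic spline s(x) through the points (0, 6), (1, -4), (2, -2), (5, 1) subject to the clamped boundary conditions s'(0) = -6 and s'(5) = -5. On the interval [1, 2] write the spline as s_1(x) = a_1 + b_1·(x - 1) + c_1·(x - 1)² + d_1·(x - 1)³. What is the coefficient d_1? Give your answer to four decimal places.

Write M_i for s''(x_i). With h_i = 1, 1, 3 and divided differences Δ_i = -10, 2, 1, the continuity of s' gives the tridiagonal system
  1·M_0 + 4·M_1 + 1·M_2 = 6(Δ_1 - Δ_0) = 72
  1·M_1 + 8·M_2 + 3·M_3 = 6(Δ_2 - Δ_1) = -6
Clamped end conditions give two more equations: 2h_0·M_0 + h_0·M_1 = 6(Δ_0 - s'(0)) = -24 and h_2·M_2 + 2h_2·M_3 = 6(s'(5) - Δ_2) = -36.
Solving the tridiagonal system: M_0 = -704/29, M_1 = 712/29, M_2 = -56/29, M_3 = -146/29.
On [1, 2], with s_1(x) = a_1 + b_1·(x - 1) + c_1·(x - 1)² + d_1·(x - 1)³: c_1 = M_1/2 = 356/29, d_1 = (M_2 - M_1)/(6h_1) = -128/29, b_1 = Δ_1 - h_1(2M_1 + M_2)/6 = -170/29.

-4.4138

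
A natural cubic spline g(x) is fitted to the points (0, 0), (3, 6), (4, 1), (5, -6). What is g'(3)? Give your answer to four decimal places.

-3.0323

Put M_i = g'' at the i-th knot. Here h = (3, 1, 1) and Δ = (2, -5, -7), so the interior equations h_(i-1)·M_(i-1) + 2(h_(i-1)+h_i)·M_i + h_i·M_(i+1) = 6(Δ_i − Δ_(i-1)) read
  3·M_0 + 8·M_1 + 1·M_2 = 6(Δ_1 - Δ_0) = -42
  1·M_1 + 4·M_2 + 1·M_3 = 6(Δ_2 - Δ_1) = -12
Natural end conditions: M_0 = M_3 = 0.
Solving the tridiagonal system: M_0 = 0, M_1 = -156/31, M_2 = -54/31, M_3 = 0.
On [3, 4], g'(x) = b_1 + 2c_1·(x - 3) + 3d_1·(x - 3)² with b_1 = Δ_1 - h_1(2M_1 + M_2)/6 = -94/31, c_1 = M_1/2 = -78/31, d_1 = (M_2 - M_1)/(6h_1) = 17/31. So g'(3) = -94/31.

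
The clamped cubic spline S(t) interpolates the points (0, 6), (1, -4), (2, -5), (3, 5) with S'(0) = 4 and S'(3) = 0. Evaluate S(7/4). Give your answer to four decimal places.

-6.7500

Let m_i = S''(x_i). Step sizes h_i = 1, 1, 1; slopes of the chords Δ_i = (y_(i+1) - y_i)/h_i = -10, -1, 10.
  1·m_0 + 4·m_1 + 1·m_2 = 6(Δ_1 - Δ_0) = 54
  1·m_1 + 4·m_2 + 1·m_3 = 6(Δ_2 - Δ_1) = 66
Clamped end conditions give two more equations: 2h_0·m_0 + h_0·m_1 = 6(Δ_0 - S'(0)) = -84 and h_2·m_2 + 2h_2·m_3 = 6(S'(3) - Δ_2) = -60.
Hence m_0 = -158/3, m_1 = 64/3, m_2 = 64/3, m_3 = -122/3.
On [1, 2], S(t) = -4 - 35/3·(t - 1) + 32/3·(t - 1)² + 0·(t - 1)³.
With (t - 1) = 3/4: S(7/4) = -27/4.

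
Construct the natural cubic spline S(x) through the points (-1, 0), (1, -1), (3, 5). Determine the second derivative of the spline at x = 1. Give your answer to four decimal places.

2.6250

With σ_i denoting the second derivative at x_i, h_i = 2, 2, and Δ_i = (y_(i+1) − y_i)/h_i = -1/2, 3:
  2·σ_0 + 8·σ_1 + 2·σ_2 = 6(Δ_1 - Δ_0) = 21
Natural end conditions: σ_0 = σ_2 = 0.
Forward elimination and back-substitution give σ_0 = 0, σ_1 = 21/8, σ_2 = 0.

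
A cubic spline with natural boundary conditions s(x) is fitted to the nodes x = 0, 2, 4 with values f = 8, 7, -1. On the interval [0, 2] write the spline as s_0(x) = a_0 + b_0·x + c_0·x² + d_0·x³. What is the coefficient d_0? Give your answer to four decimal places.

-0.2188

Let σ_i = s''(x_i). Step sizes h_i = 2, 2; slopes of the chords Δ_i = (y_(i+1) - y_i)/h_i = -1/2, -4.
  2·σ_0 + 8·σ_1 + 2·σ_2 = 6(Δ_1 - Δ_0) = -21
Natural end conditions: σ_0 = σ_2 = 0.
Forward elimination and back-substitution give σ_0 = 0, σ_1 = -21/8, σ_2 = 0.
On [0, 2], with s_0(x) = a_0 + b_0·x + c_0·x² + d_0·x³: c_0 = σ_0/2 = 0, d_0 = (σ_1 - σ_0)/(6h_0) = -7/32, b_0 = Δ_0 - h_0(2σ_0 + σ_1)/6 = 3/8.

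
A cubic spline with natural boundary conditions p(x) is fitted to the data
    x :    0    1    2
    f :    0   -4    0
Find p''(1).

Let m_i = p''(x_i). Step sizes h_i = 1, 1; slopes of the chords Δ_i = (y_(i+1) - y_i)/h_i = -4, 4.
  1·m_0 + 4·m_1 + 1·m_2 = 6(Δ_1 - Δ_0) = 48
Natural end conditions: m_0 = m_2 = 0.
Solving the tridiagonal system: m_0 = 0, m_1 = 12, m_2 = 0.

12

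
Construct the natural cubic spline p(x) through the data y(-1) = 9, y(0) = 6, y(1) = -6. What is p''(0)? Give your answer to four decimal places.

-13.5000

Let m_i = p''(x_i). Step sizes h_i = 1, 1; slopes of the chords Δ_i = (y_(i+1) - y_i)/h_i = -3, -12.
  1·m_0 + 4·m_1 + 1·m_2 = 6(Δ_1 - Δ_0) = -54
Natural end conditions: m_0 = m_2 = 0.
Solving the tridiagonal system: m_0 = 0, m_1 = -27/2, m_2 = 0.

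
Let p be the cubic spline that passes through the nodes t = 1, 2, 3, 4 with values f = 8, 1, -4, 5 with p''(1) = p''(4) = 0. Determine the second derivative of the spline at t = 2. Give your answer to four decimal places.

-2.4000

Write m_i for p''(x_i). With h_i = 1, 1, 1 and divided differences Δ_i = -7, -5, 9, the continuity of p' gives the tridiagonal system
  1·m_0 + 4·m_1 + 1·m_2 = 6(Δ_1 - Δ_0) = 12
  1·m_1 + 4·m_2 + 1·m_3 = 6(Δ_2 - Δ_1) = 84
Natural end conditions: m_0 = m_3 = 0.
Solving: m_0 = 0, m_1 = -12/5, m_2 = 108/5, m_3 = 0.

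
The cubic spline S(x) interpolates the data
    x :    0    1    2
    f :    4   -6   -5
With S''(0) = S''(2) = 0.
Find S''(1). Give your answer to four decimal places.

16.5000

Put m_i = S'' at the i-th knot. Here h = (1, 1) and Δ = (-10, 1), so the interior equations h_(i-1)·m_(i-1) + 2(h_(i-1)+h_i)·m_i + h_i·m_(i+1) = 6(Δ_i − Δ_(i-1)) read
  1·m_0 + 4·m_1 + 1·m_2 = 6(Δ_1 - Δ_0) = 66
Natural end conditions: m_0 = m_2 = 0.
Solving: m_0 = 0, m_1 = 33/2, m_2 = 0.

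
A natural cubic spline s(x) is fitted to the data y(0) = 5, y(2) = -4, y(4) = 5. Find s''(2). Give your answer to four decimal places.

6.7500

Let M_i = s''(x_i). Step sizes h_i = 2, 2; slopes of the chords Δ_i = (y_(i+1) - y_i)/h_i = -9/2, 9/2.
  2·M_0 + 8·M_1 + 2·M_2 = 6(Δ_1 - Δ_0) = 54
Natural end conditions: M_0 = M_2 = 0.
Hence M_0 = 0, M_1 = 27/4, M_2 = 0.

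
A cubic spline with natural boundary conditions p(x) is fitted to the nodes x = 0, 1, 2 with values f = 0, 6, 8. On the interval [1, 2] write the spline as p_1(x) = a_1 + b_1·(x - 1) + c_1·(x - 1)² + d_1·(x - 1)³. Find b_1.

4

Let σ_i = p''(x_i). Step sizes h_i = 1, 1; slopes of the chords Δ_i = (y_(i+1) - y_i)/h_i = 6, 2.
  1·σ_0 + 4·σ_1 + 1·σ_2 = 6(Δ_1 - Δ_0) = -24
Natural end conditions: σ_0 = σ_2 = 0.
Hence σ_0 = 0, σ_1 = -6, σ_2 = 0.
On [1, 2], with p_1(x) = a_1 + b_1·(x - 1) + c_1·(x - 1)² + d_1·(x - 1)³: c_1 = σ_1/2 = -3, d_1 = (σ_2 - σ_1)/(6h_1) = 1, b_1 = Δ_1 - h_1(2σ_1 + σ_2)/6 = 4.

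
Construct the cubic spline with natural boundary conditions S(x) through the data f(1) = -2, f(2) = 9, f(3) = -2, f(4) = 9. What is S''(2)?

-44

Put M_i = S'' at the i-th knot. Here h = (1, 1, 1) and Δ = (11, -11, 11), so the interior equations h_(i-1)·M_(i-1) + 2(h_(i-1)+h_i)·M_i + h_i·M_(i+1) = 6(Δ_i − Δ_(i-1)) read
  1·M_0 + 4·M_1 + 1·M_2 = 6(Δ_1 - Δ_0) = -132
  1·M_1 + 4·M_2 + 1·M_3 = 6(Δ_2 - Δ_1) = 132
Natural end conditions: M_0 = M_3 = 0.
Solving the tridiagonal system: M_0 = 0, M_1 = -44, M_2 = 44, M_3 = 0.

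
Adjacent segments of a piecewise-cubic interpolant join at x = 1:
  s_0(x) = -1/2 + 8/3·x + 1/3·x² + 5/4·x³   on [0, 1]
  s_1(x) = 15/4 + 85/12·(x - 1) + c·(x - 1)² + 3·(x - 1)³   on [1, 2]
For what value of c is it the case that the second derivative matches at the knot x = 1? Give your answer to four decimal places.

s_0''(x) = 2/3 + 15/2·x, so s_0''(1) = 49/6. On the right, s_1''(1) = 2c, so c = 49/12.

4.0833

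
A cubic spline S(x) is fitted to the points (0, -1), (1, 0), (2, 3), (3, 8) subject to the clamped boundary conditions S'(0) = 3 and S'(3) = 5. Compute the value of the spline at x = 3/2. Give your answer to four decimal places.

With M_i denoting the second derivative at x_i, h_i = 1, 1, 1, and Δ_i = (y_(i+1) − y_i)/h_i = 1, 3, 5:
  1·M_0 + 4·M_1 + 1·M_2 = 6(Δ_1 - Δ_0) = 12
  1·M_1 + 4·M_2 + 1·M_3 = 6(Δ_2 - Δ_1) = 12
Clamped end conditions give two more equations: 2h_0·M_0 + h_0·M_1 = 6(Δ_0 - S'(0)) = -12 and h_2·M_2 + 2h_2·M_3 = 6(S'(3) - Δ_2) = 0.
Solving: M_0 = -124/15, M_1 = 68/15, M_2 = 32/15, M_3 = -16/15.
On [1, 2], S(x) = 0 + 17/15·(x - 1) + 34/15·(x - 1)² - 2/5·(x - 1)³.
With (x - 1) = 1/2: S(3/2) = 13/12.

1.0833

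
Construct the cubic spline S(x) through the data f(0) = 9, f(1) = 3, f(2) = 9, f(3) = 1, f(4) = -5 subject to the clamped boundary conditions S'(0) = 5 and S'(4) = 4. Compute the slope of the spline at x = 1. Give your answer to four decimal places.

-1.7321

Let σ_i = S''(x_i). Step sizes h_i = 1, 1, 1, 1; slopes of the chords Δ_i = (y_(i+1) - y_i)/h_i = -6, 6, -8, -6.
  1·σ_0 + 4·σ_1 + 1·σ_2 = 6(Δ_1 - Δ_0) = 72
  1·σ_1 + 4·σ_2 + 1·σ_3 = 6(Δ_2 - Δ_1) = -84
  1·σ_2 + 4·σ_3 + 1·σ_4 = 6(Δ_3 - Δ_2) = 12
Clamped end conditions give two more equations: 2h_0·σ_0 + h_0·σ_1 = 6(Δ_0 - S'(0)) = -66 and h_3·σ_3 + 2h_3·σ_4 = 6(S'(4) - Δ_3) = 60.
Solving: σ_0 = -1471/28, σ_1 = 547/14, σ_2 = -127/4, σ_3 = 55/14, σ_4 = 785/28.
On [1, 2], S'(x) = b_1 + 2c_1·(x - 1) + 3d_1·(x - 1)² with b_1 = Δ_1 - h_1(2σ_1 + σ_2)/6 = -97/56, c_1 = σ_1/2 = 547/28, d_1 = (σ_2 - σ_1)/(6h_1) = -661/56. So S'(1) = -97/56.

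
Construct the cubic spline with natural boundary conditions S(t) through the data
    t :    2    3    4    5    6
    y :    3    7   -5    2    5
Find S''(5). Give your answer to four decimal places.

Write M_i for S''(x_i). With h_i = 1, 1, 1, 1 and divided differences Δ_i = 4, -12, 7, 3, the continuity of S' gives the tridiagonal system
  1·M_0 + 4·M_1 + 1·M_2 = 6(Δ_1 - Δ_0) = -96
  1·M_1 + 4·M_2 + 1·M_3 = 6(Δ_2 - Δ_1) = 114
  1·M_2 + 4·M_3 + 1·M_4 = 6(Δ_3 - Δ_2) = -24
Natural end conditions: M_0 = M_4 = 0.
Forward elimination and back-substitution give M_0 = 0, M_1 = -240/7, M_2 = 288/7, M_3 = -114/7, M_4 = 0.

-16.2857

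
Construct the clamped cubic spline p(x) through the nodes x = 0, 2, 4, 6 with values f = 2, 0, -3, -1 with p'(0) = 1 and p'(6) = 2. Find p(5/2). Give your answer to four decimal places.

-1.0063

Put m_i = p'' at the i-th knot. Here h = (2, 2, 2) and Δ = (-1, -3/2, 1), so the interior equations h_(i-1)·m_(i-1) + 2(h_(i-1)+h_i)·m_i + h_i·m_(i+1) = 6(Δ_i − Δ_(i-1)) read
  2·m_0 + 8·m_1 + 2·m_2 = 6(Δ_1 - Δ_0) = -3
  2·m_1 + 8·m_2 + 2·m_3 = 6(Δ_2 - Δ_1) = 15
Clamped end conditions give two more equations: 2h_0·m_0 + h_0·m_1 = 6(Δ_0 - p'(0)) = -12 and h_2·m_2 + 2h_2·m_3 = 6(p'(6) - Δ_2) = 6.
Hence m_0 = -89/30, m_1 = -1/15, m_2 = 26/15, m_3 = 19/30.
On [2, 4], p(x) = 0 - 61/30·(x - 2) - 1/30·(x - 2)² + 3/20·(x - 2)³.
With (x - 2) = 1/2: p(5/2) = -161/160.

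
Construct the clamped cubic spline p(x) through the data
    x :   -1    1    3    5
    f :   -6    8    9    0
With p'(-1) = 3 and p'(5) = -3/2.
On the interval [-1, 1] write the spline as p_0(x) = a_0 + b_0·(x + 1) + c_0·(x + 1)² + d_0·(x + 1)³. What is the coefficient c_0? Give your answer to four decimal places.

4.5500

With M_i denoting the second derivative at x_i, h_i = 2, 2, 2, and Δ_i = (y_(i+1) − y_i)/h_i = 7, 1/2, -9/2:
  2·M_0 + 8·M_1 + 2·M_2 = 6(Δ_1 - Δ_0) = -39
  2·M_1 + 8·M_2 + 2·M_3 = 6(Δ_2 - Δ_1) = -30
Clamped end conditions give two more equations: 2h_0·M_0 + h_0·M_1 = 6(Δ_0 - p'(-1)) = 24 and h_2·M_2 + 2h_2·M_3 = 6(p'(5) - Δ_2) = 18.
Forward elimination and back-substitution give M_0 = 91/10, M_1 = -31/5, M_2 = -19/5, M_3 = 32/5.
On [-1, 1], with p_0(x) = a_0 + b_0·(x + 1) + c_0·(x + 1)² + d_0·(x + 1)³: c_0 = M_0/2 = 91/20, d_0 = (M_1 - M_0)/(6h_0) = -51/40, b_0 = Δ_0 - h_0(2M_0 + M_1)/6 = 3.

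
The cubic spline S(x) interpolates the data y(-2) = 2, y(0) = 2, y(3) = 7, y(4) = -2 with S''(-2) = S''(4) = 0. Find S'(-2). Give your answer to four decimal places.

-1.2770

Let m_i = S''(x_i). Step sizes h_i = 2, 3, 1; slopes of the chords Δ_i = (y_(i+1) - y_i)/h_i = 0, 5/3, -9.
  2·m_0 + 10·m_1 + 3·m_2 = 6(Δ_1 - Δ_0) = 10
  3·m_1 + 8·m_2 + 1·m_3 = 6(Δ_2 - Δ_1) = -64
Natural end conditions: m_0 = m_3 = 0.
Hence m_0 = 0, m_1 = 272/71, m_2 = -670/71, m_3 = 0.
On [-2, 0], S'(x) = b_0 + 2c_0·(x + 2) + 3d_0·(x + 2)² with b_0 = Δ_0 - h_0(2m_0 + m_1)/6 = -272/213, c_0 = m_0/2 = 0, d_0 = (m_1 - m_0)/(6h_0) = 68/213. So S'(-2) = -272/213.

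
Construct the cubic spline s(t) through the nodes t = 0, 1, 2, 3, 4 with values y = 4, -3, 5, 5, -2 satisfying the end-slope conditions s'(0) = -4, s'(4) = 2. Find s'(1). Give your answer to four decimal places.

Put σ_i = s'' at the i-th knot. Here h = (1, 1, 1, 1) and Δ = (-7, 8, 0, -7), so the interior equations h_(i-1)·σ_(i-1) + 2(h_(i-1)+h_i)·σ_i + h_i·σ_(i+1) = 6(Δ_i − Δ_(i-1)) read
  1·σ_0 + 4·σ_1 + 1·σ_2 = 6(Δ_1 - Δ_0) = 90
  1·σ_1 + 4·σ_2 + 1·σ_3 = 6(Δ_2 - Δ_1) = -48
  1·σ_2 + 4·σ_3 + 1·σ_4 = 6(Δ_3 - Δ_2) = -42
Clamped end conditions give two more equations: 2h_0·σ_0 + h_0·σ_1 = 6(Δ_0 - s'(0)) = -18 and h_3·σ_3 + 2h_3·σ_4 = 6(s'(4) - Δ_3) = 54.
Hence σ_0 = -51/2, σ_1 = 33, σ_2 = -33/2, σ_3 = -15, σ_4 = 69/2.
On [1, 2], s'(t) = b_1 + 2c_1·(t - 1) + 3d_1·(t - 1)² with b_1 = Δ_1 - h_1(2σ_1 + σ_2)/6 = -1/4, c_1 = σ_1/2 = 33/2, d_1 = (σ_2 - σ_1)/(6h_1) = -33/4. So s'(1) = -1/4.

-0.2500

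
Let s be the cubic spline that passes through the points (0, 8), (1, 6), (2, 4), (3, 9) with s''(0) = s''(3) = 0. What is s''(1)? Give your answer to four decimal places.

Write M_i for s''(x_i). With h_i = 1, 1, 1 and divided differences Δ_i = -2, -2, 5, the continuity of s' gives the tridiagonal system
  1·M_0 + 4·M_1 + 1·M_2 = 6(Δ_1 - Δ_0) = 0
  1·M_1 + 4·M_2 + 1·M_3 = 6(Δ_2 - Δ_1) = 42
Natural end conditions: M_0 = M_3 = 0.
Solving: M_0 = 0, M_1 = -14/5, M_2 = 56/5, M_3 = 0.

-2.8000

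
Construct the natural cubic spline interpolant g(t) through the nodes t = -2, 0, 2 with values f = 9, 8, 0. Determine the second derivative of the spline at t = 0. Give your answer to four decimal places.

Put σ_i = g'' at the i-th knot. Here h = (2, 2) and Δ = (-1/2, -4), so the interior equations h_(i-1)·σ_(i-1) + 2(h_(i-1)+h_i)·σ_i + h_i·σ_(i+1) = 6(Δ_i − Δ_(i-1)) read
  2·σ_0 + 8·σ_1 + 2·σ_2 = 6(Δ_1 - Δ_0) = -21
Natural end conditions: σ_0 = σ_2 = 0.
Solving the tridiagonal system: σ_0 = 0, σ_1 = -21/8, σ_2 = 0.

-2.6250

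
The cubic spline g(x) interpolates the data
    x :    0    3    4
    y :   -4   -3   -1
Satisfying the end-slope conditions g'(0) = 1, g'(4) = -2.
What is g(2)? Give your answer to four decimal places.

Write M_i for g''(x_i). With h_i = 3, 1 and divided differences Δ_i = 1/3, 2, the continuity of g' gives the tridiagonal system
  3·M_0 + 8·M_1 + 1·M_2 = 6(Δ_1 - Δ_0) = 10
Clamped end conditions give two more equations: 2h_0·M_0 + h_0·M_1 = 6(Δ_0 - g'(0)) = -4 and h_1·M_1 + 2h_1·M_2 = 6(g'(4) - Δ_1) = -24.
Forward elimination and back-substitution give M_0 = -8/3, M_1 = 4, M_2 = -14.
On [0, 3], g(x) = -4 + 1·x - 4/3·x² + 10/27·x³.
With x = 2: g(2) = -118/27.

-4.3704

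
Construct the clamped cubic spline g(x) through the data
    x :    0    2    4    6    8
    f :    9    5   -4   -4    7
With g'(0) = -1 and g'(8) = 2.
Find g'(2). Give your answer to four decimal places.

Write σ_i for g''(x_i). With h_i = 2, 2, 2, 2 and divided differences Δ_i = -2, -9/2, 0, 11/2, the continuity of g' gives the tridiagonal system
  2·σ_0 + 8·σ_1 + 2·σ_2 = 6(Δ_1 - Δ_0) = -15
  2·σ_1 + 8·σ_2 + 2·σ_3 = 6(Δ_2 - Δ_1) = 27
  2·σ_2 + 8·σ_3 + 2·σ_4 = 6(Δ_3 - Δ_2) = 33
Clamped end conditions give two more equations: 2h_0·σ_0 + h_0·σ_1 = 6(Δ_0 - g'(0)) = -6 and h_3·σ_3 + 2h_3·σ_4 = 6(g'(8) - Δ_3) = -21.
Forward elimination and back-substitution give σ_0 = -15/56, σ_1 = -69/28, σ_2 = 21/8, σ_3 = 153/28, σ_4 = -447/56.
On [2, 4], g'(x) = b_1 + 2c_1·(x - 2) + 3d_1·(x - 2)² with b_1 = Δ_1 - h_1(2σ_1 + σ_2)/6 = -209/56, c_1 = σ_1/2 = -69/56, d_1 = (σ_2 - σ_1)/(6h_1) = 95/224. So g'(2) = -209/56.

-3.7321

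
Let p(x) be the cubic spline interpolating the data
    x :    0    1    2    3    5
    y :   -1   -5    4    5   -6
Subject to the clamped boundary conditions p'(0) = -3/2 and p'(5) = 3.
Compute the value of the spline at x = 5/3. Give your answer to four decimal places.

0.6003

With M_i denoting the second derivative at x_i, h_i = 1, 1, 1, 2, and Δ_i = (y_(i+1) − y_i)/h_i = -4, 9, 1, -11/2:
  1·M_0 + 4·M_1 + 1·M_2 = 6(Δ_1 - Δ_0) = 78
  1·M_1 + 4·M_2 + 1·M_3 = 6(Δ_2 - Δ_1) = -48
  1·M_2 + 6·M_3 + 2·M_4 = 6(Δ_3 - Δ_2) = -39
Clamped end conditions give two more equations: 2h_0·M_0 + h_0·M_1 = 6(Δ_0 - p'(0)) = -15 and h_3·M_3 + 2h_3·M_4 = 6(p'(5) - Δ_3) = 51.
Forward elimination and back-substitution give M_0 = -1815/82, M_1 = 1200/41, M_2 = -1389/82, M_3 = -390/41, M_4 = 2871/164.
On [1, 2], p(x) = -5 + 339/164·(x - 1) + 600/41·(x - 1)² - 1263/164·(x - 1)³.
With (x - 1) = 2/3: p(5/3) = 443/738.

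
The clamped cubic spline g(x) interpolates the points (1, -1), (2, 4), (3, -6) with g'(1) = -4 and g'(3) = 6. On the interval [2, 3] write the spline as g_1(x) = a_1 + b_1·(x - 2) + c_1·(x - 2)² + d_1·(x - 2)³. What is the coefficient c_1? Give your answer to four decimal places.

-27.5000

Let σ_i = g''(x_i). Step sizes h_i = 1, 1; slopes of the chords Δ_i = (y_(i+1) - y_i)/h_i = 5, -10.
  1·σ_0 + 4·σ_1 + 1·σ_2 = 6(Δ_1 - Δ_0) = -90
Clamped end conditions give two more equations: 2h_0·σ_0 + h_0·σ_1 = 6(Δ_0 - g'(1)) = 54 and h_1·σ_1 + 2h_1·σ_2 = 6(g'(3) - Δ_1) = 96.
Solving the tridiagonal system: σ_0 = 109/2, σ_1 = -55, σ_2 = 151/2.
On [2, 3], with g_1(x) = a_1 + b_1·(x - 2) + c_1·(x - 2)² + d_1·(x - 2)³: c_1 = σ_1/2 = -55/2, d_1 = (σ_2 - σ_1)/(6h_1) = 87/4, b_1 = Δ_1 - h_1(2σ_1 + σ_2)/6 = -17/4.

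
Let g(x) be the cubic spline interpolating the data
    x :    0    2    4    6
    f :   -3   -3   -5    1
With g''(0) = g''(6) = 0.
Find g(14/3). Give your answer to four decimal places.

With σ_i denoting the second derivative at x_i, h_i = 2, 2, 2, and Δ_i = (y_(i+1) − y_i)/h_i = 0, -1, 3:
  2·σ_0 + 8·σ_1 + 2·σ_2 = 6(Δ_1 - Δ_0) = -6
  2·σ_1 + 8·σ_2 + 2·σ_3 = 6(Δ_2 - Δ_1) = 24
Natural end conditions: σ_0 = σ_3 = 0.
Forward elimination and back-substitution give σ_0 = 0, σ_1 = -8/5, σ_2 = 17/5, σ_3 = 0.
On [4, 6], g(x) = -5 + 11/15·(x - 4) + 17/10·(x - 4)² - 17/60·(x - 4)³.
With (x - 4) = 2/3: g(14/3) = -311/81.

-3.8395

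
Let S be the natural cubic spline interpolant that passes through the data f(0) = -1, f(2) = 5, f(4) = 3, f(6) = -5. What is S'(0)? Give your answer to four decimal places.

Put M_i = S'' at the i-th knot. Here h = (2, 2, 2) and Δ = (3, -1, -4), so the interior equations h_(i-1)·M_(i-1) + 2(h_(i-1)+h_i)·M_i + h_i·M_(i+1) = 6(Δ_i − Δ_(i-1)) read
  2·M_0 + 8·M_1 + 2·M_2 = 6(Δ_1 - Δ_0) = -24
  2·M_1 + 8·M_2 + 2·M_3 = 6(Δ_2 - Δ_1) = -18
Natural end conditions: M_0 = M_3 = 0.
Forward elimination and back-substitution give M_0 = 0, M_1 = -13/5, M_2 = -8/5, M_3 = 0.
On [0, 2], S'(x) = b_0 + 2c_0·x + 3d_0·x² with b_0 = Δ_0 - h_0(2M_0 + M_1)/6 = 58/15, c_0 = M_0/2 = 0, d_0 = (M_1 - M_0)/(6h_0) = -13/60. So S'(0) = 58/15.

3.8667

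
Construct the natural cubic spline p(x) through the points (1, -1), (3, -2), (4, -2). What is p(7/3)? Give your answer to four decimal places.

-1.7901

Write m_i for p''(x_i). With h_i = 2, 1 and divided differences Δ_i = -1/2, 0, the continuity of p' gives the tridiagonal system
  2·m_0 + 6·m_1 + 1·m_2 = 6(Δ_1 - Δ_0) = 3
Natural end conditions: m_0 = m_2 = 0.
Solving the tridiagonal system: m_0 = 0, m_1 = 1/2, m_2 = 0.
On [1, 3], p(x) = -1 - 2/3·(x - 1) + 0·(x - 1)² + 1/24·(x - 1)³.
With (x - 1) = 4/3: p(7/3) = -145/81.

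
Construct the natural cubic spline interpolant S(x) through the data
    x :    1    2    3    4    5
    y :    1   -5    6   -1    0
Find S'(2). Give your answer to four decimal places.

5.9643

Put M_i = S'' at the i-th knot. Here h = (1, 1, 1, 1) and Δ = (-6, 11, -7, 1), so the interior equations h_(i-1)·M_(i-1) + 2(h_(i-1)+h_i)·M_i + h_i·M_(i+1) = 6(Δ_i − Δ_(i-1)) read
  1·M_0 + 4·M_1 + 1·M_2 = 6(Δ_1 - Δ_0) = 102
  1·M_1 + 4·M_2 + 1·M_3 = 6(Δ_2 - Δ_1) = -108
  1·M_2 + 4·M_3 + 1·M_4 = 6(Δ_3 - Δ_2) = 48
Natural end conditions: M_0 = M_4 = 0.
Solving the tridiagonal system: M_0 = 0, M_1 = 1005/28, M_2 = -291/7, M_3 = 627/28, M_4 = 0.
On [2, 3], S'(x) = b_1 + 2c_1·(x - 2) + 3d_1·(x - 2)² with b_1 = Δ_1 - h_1(2M_1 + M_2)/6 = 167/28, c_1 = M_1/2 = 1005/56, d_1 = (M_2 - M_1)/(6h_1) = -723/56. So S'(2) = 167/28.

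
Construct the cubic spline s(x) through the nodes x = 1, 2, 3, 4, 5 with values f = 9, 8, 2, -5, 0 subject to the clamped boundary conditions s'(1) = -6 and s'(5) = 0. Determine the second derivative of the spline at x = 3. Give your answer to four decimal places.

Write M_i for s''(x_i). With h_i = 1, 1, 1, 1 and divided differences Δ_i = -1, -6, -7, 5, the continuity of s' gives the tridiagonal system
  1·M_0 + 4·M_1 + 1·M_2 = 6(Δ_1 - Δ_0) = -30
  1·M_1 + 4·M_2 + 1·M_3 = 6(Δ_2 - Δ_1) = -6
  1·M_2 + 4·M_3 + 1·M_4 = 6(Δ_3 - Δ_2) = 72
Clamped end conditions give two more equations: 2h_0·M_0 + h_0·M_1 = 6(Δ_0 - s'(1)) = 30 and h_3·M_3 + 2h_3·M_4 = 6(s'(5) - Δ_3) = -30.
Forward elimination and back-substitution give M_0 = 579/28, M_1 = -159/14, M_2 = -21/4, M_3 = 369/14, M_4 = -789/28.

-5.2500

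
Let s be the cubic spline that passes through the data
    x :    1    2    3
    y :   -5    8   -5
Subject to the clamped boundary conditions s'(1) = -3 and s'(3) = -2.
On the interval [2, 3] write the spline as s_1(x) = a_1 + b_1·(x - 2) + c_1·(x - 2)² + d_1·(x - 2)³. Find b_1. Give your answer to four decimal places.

Let M_i = s''(x_i). Step sizes h_i = 1, 1; slopes of the chords Δ_i = (y_(i+1) - y_i)/h_i = 13, -13.
  1·M_0 + 4·M_1 + 1·M_2 = 6(Δ_1 - Δ_0) = -156
Clamped end conditions give two more equations: 2h_0·M_0 + h_0·M_1 = 6(Δ_0 - s'(1)) = 96 and h_1·M_1 + 2h_1·M_2 = 6(s'(3) - Δ_1) = 66.
Forward elimination and back-substitution give M_0 = 175/2, M_1 = -79, M_2 = 145/2.
On [2, 3], with s_1(x) = a_1 + b_1·(x - 2) + c_1·(x - 2)² + d_1·(x - 2)³: c_1 = M_1/2 = -79/2, d_1 = (M_2 - M_1)/(6h_1) = 101/4, b_1 = Δ_1 - h_1(2M_1 + M_2)/6 = 5/4.

1.2500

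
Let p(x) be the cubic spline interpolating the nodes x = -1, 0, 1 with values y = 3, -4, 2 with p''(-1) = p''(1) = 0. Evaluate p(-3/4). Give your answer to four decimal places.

0.4883

Put M_i = p'' at the i-th knot. Here h = (1, 1) and Δ = (-7, 6), so the interior equations h_(i-1)·M_(i-1) + 2(h_(i-1)+h_i)·M_i + h_i·M_(i+1) = 6(Δ_i − Δ_(i-1)) read
  1·M_0 + 4·M_1 + 1·M_2 = 6(Δ_1 - Δ_0) = 78
Natural end conditions: M_0 = M_2 = 0.
Forward elimination and back-substitution give M_0 = 0, M_1 = 39/2, M_2 = 0.
On [-1, 0], p(x) = 3 - 41/4·(x + 1) + 0·(x + 1)² + 13/4·(x + 1)³.
With (x + 1) = 1/4: p(-3/4) = 125/256.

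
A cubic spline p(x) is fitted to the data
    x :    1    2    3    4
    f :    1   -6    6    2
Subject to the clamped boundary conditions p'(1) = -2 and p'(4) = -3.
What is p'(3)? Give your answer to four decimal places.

Let σ_i = p''(x_i). Step sizes h_i = 1, 1, 1; slopes of the chords Δ_i = (y_(i+1) - y_i)/h_i = -7, 12, -4.
  1·σ_0 + 4·σ_1 + 1·σ_2 = 6(Δ_1 - Δ_0) = 114
  1·σ_1 + 4·σ_2 + 1·σ_3 = 6(Δ_2 - Δ_1) = -96
Clamped end conditions give two more equations: 2h_0·σ_0 + h_0·σ_1 = 6(Δ_0 - p'(1)) = -30 and h_2·σ_2 + 2h_2·σ_3 = 6(p'(4) - Δ_2) = 6.
Forward elimination and back-substitution give σ_0 = -592/15, σ_1 = 734/15, σ_2 = -634/15, σ_3 = 362/15.
On [3, 4], p'(x) = b_2 + 2c_2·(x - 3) + 3d_2·(x - 3)² with b_2 = Δ_2 - h_2(2σ_2 + σ_3)/6 = 91/15, c_2 = σ_2/2 = -317/15, d_2 = (σ_3 - σ_2)/(6h_2) = 166/15. So p'(3) = 91/15.

6.0667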